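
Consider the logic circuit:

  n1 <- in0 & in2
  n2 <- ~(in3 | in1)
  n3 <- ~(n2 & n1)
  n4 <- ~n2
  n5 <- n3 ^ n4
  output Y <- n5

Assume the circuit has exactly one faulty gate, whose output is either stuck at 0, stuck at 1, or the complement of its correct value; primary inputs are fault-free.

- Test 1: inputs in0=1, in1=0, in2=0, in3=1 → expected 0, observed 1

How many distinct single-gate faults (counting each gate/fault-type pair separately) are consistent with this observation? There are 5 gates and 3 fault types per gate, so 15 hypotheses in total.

8

Fault-free: n1=0, n2=0, n3=1, n4=1, n5=0 → 0. Observed 1.
  n1: none of the 3 fault types match ✗
  n2: stuck-at-1, inverted output ✓; others ✗
  n3: stuck-at-0, inverted output ✓; others ✗
  n4: stuck-at-0, inverted output ✓; others ✗
  n5: stuck-at-1, inverted output ✓; others ✗
Consistent faults: {n2 stuck-at-1, n2 inverted output, n3 stuck-at-0, n3 inverted output, n4 stuck-at-0, n4 inverted output, n5 stuck-at-1, n5 inverted output} — 8 in all.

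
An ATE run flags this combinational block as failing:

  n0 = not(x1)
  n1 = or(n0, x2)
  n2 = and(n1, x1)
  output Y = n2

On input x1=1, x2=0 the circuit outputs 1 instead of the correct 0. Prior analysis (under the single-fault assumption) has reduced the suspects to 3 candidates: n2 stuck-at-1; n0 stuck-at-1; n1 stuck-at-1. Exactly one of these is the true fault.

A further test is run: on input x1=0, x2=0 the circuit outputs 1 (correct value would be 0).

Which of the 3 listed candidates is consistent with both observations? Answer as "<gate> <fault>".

n2 stuck-at-1

Evaluate each candidate on input x1=0, x2=0:
  n2 stuck-at-1: n0=1, n1=1, n2=1 [stuck-at-1] → 1 — matches
  n0 stuck-at-1: n0=1 [stuck-at-1], n1=1, n2=0 → 0 — eliminated
  n1 stuck-at-1: n0=1, n1=1 [stuck-at-1], n2=0 → 0 — eliminated
Only n2 stuck-at-1 reproduces the observed 1.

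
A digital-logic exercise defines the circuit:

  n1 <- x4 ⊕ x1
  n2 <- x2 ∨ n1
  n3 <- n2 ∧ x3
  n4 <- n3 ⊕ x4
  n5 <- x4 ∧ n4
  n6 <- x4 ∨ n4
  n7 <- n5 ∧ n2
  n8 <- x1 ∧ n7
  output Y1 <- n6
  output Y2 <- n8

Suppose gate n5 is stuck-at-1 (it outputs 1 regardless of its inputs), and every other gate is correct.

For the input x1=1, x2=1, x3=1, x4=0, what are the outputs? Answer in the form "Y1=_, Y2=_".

Y1=1, Y2=1

Propagate with n5 forced: n1=1, n2=1, n3=1, n4=1, n5=1 [stuck-at-1], n6=1, n7=1, n8=1.
So the outputs are Y1=1, Y2=1. (Without the fault they would be Y1=1, Y2=0.)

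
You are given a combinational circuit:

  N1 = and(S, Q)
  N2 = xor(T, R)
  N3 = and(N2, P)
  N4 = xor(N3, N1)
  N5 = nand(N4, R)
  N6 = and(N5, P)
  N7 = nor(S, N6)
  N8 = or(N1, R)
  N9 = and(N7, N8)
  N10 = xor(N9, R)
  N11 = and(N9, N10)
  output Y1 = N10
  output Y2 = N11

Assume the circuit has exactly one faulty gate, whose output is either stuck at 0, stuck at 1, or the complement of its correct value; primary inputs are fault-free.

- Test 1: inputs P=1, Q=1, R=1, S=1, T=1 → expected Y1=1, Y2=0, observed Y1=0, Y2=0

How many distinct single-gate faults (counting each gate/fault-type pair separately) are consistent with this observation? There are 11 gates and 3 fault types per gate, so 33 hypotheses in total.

Fault-free: N1=1, N2=0, N3=0, N4=1, N5=0, N6=0, N7=0, N8=1, N9=0, N10=1, N11=0 → Y1=1, Y2=0. Observed Y1=0, Y2=0.
  N1: none of the 3 fault types match ✗
  N2: none of the 3 fault types match ✗
  N3: none of the 3 fault types match ✗
  N4: none of the 3 fault types match ✗
  N5: none of the 3 fault types match ✗
  N6: none of the 3 fault types match ✗
  N7: stuck-at-1, inverted output ✓; others ✗
  N8: none of the 3 fault types match ✗
  N9: stuck-at-1, inverted output ✓; others ✗
  N10: stuck-at-0, inverted output ✓; others ✗
  N11: none of the 3 fault types match ✗
Consistent faults: {N7 stuck-at-1, N7 inverted output, N9 stuck-at-1, N9 inverted output, N10 stuck-at-0, N10 inverted output} — 6 in all.

6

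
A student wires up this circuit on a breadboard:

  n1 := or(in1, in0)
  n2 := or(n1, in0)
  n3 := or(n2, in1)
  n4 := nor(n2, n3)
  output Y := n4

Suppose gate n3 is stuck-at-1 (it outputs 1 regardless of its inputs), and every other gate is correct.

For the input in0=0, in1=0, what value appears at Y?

Propagate with n3 forced: n1=0, n2=0, n3=1 [stuck-at-1], n4=0.
So Y = 0. (Without the fault it would be 1.)

0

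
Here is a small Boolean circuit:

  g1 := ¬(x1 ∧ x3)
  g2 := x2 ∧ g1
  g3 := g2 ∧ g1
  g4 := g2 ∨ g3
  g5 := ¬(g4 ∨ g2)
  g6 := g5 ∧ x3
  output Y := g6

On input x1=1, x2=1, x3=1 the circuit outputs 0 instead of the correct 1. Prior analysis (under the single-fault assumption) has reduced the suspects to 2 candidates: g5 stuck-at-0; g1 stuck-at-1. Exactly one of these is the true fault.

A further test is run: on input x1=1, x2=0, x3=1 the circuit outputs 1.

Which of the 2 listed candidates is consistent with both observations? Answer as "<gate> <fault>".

g1 stuck-at-1

Evaluate each candidate on input x1=1, x2=0, x3=1:
  g5 stuck-at-0: g1=0, g2=0, g3=0, g4=0, g5=0 [stuck-at-0], g6=0 → 0 — eliminated
  g1 stuck-at-1: g1=1 [stuck-at-1], g2=0, g3=0, g4=0, g5=1, g6=1 → 1 — matches
Only g1 stuck-at-1 reproduces the observed 1.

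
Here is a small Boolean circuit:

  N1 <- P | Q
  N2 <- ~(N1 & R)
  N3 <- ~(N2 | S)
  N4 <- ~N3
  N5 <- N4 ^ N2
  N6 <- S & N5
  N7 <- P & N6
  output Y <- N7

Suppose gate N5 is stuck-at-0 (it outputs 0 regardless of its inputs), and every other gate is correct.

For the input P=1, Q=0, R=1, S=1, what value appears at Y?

Propagate with N5 forced: N1=1, N2=0, N3=0, N4=1, N5=0 [stuck-at-0], N6=0, N7=0.
So Y = 0. (Without the fault it would be 1.)

0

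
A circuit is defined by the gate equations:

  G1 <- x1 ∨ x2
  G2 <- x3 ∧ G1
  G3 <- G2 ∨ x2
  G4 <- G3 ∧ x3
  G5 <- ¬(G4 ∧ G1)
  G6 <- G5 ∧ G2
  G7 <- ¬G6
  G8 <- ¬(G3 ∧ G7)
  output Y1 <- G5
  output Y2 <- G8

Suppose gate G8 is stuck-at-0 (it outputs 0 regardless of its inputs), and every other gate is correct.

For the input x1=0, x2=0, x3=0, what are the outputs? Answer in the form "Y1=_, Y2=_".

Y1=1, Y2=0

Propagate with G8 forced: G1=0, G2=0, G3=0, G4=0, G5=1, G6=0, G7=1, G8=0 [stuck-at-0].
So the outputs are Y1=1, Y2=0. (Without the fault they would be Y1=1, Y2=1.)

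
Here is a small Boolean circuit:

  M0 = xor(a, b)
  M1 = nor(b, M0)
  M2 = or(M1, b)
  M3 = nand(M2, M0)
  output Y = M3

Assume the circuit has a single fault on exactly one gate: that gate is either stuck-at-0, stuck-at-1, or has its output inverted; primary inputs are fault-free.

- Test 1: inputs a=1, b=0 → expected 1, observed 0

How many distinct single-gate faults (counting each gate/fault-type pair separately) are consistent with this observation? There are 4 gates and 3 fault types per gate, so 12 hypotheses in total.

Fault-free: M0=1, M1=0, M2=0, M3=1 → 1. Observed 0.
  M0 stuck-at-0: output 1 ✗
  M0 stuck-at-1: output 1 ✗
  M0 inverted output: output 1 ✗
  M1 stuck-at-0: output 1 ✗
  M1 stuck-at-1: output 0 ✓
  M1 inverted output: output 0 ✓
  M2 stuck-at-0: output 1 ✗
  M2 stuck-at-1: output 0 ✓
  M2 inverted output: output 0 ✓
  M3 stuck-at-0: output 0 ✓
  M3 stuck-at-1: output 1 ✗
  M3 inverted output: output 0 ✓
Consistent faults: {M1 stuck-at-1, M1 inverted output, M2 stuck-at-1, M2 inverted output, M3 stuck-at-0, M3 inverted output} — 6 in all.

6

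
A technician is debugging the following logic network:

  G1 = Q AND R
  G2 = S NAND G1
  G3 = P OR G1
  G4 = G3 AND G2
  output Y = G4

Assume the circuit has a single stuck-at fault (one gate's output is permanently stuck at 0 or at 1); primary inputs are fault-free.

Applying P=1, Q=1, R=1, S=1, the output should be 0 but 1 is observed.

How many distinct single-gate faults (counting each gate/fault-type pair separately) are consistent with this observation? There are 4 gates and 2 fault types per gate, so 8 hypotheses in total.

Fault-free: G1=1, G2=0, G3=1, G4=0 → 0. Observed 1.
  G1 stuck-at-0: output 1 ✓
  G1 stuck-at-1: output 0 ✗
  G2 stuck-at-0: output 0 ✗
  G2 stuck-at-1: output 1 ✓
  G3 stuck-at-0: output 0 ✗
  G3 stuck-at-1: output 0 ✗
  G4 stuck-at-0: output 0 ✗
  G4 stuck-at-1: output 1 ✓
Consistent faults: {G1 stuck-at-0, G2 stuck-at-1, G4 stuck-at-1} — 3 in all.

3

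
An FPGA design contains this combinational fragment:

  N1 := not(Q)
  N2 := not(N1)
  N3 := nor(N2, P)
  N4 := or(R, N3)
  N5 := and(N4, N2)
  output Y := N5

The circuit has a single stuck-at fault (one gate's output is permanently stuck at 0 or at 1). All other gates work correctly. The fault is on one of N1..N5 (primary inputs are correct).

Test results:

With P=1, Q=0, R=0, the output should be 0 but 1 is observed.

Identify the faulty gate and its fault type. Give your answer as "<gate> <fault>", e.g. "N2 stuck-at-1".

Fault-free values for test 1 (P=1, Q=0, R=0): N1=1, N2=0, N3=0, N4=0, N5=0, giving Y=0. Observed 1.
Test 1: faults giving observed 1 are {N5 stuck-at-1}.
Only N5 stuck-at-1 is consistent with every test.

N5 stuck-at-1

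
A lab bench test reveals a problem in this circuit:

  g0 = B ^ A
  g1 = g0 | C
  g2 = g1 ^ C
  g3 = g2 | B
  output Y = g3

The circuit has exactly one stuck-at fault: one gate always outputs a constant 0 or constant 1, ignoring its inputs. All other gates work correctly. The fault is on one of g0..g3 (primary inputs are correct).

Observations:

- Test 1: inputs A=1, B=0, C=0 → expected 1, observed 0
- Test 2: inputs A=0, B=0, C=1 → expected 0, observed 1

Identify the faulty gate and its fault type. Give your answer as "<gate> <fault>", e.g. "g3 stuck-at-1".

Fault-free values for test 1 (A=1, B=0, C=0): g0=1, g1=1, g2=1, g3=1, giving Y=1. Observed 0.
Test 1: faults giving observed 0 are {g0 stuck-at-0, g1 stuck-at-0, g2 stuck-at-0, g3 stuck-at-0}.
Test 2 (A=0, B=0, C=1): fault-free g0=0, g1=1, g2=0, g3=0 → 0; observed 1. Eliminates g0 stuck-at-0, g2 stuck-at-0, g3 stuck-at-0.
Only g1 stuck-at-0 is consistent with every test.

g1 stuck-at-0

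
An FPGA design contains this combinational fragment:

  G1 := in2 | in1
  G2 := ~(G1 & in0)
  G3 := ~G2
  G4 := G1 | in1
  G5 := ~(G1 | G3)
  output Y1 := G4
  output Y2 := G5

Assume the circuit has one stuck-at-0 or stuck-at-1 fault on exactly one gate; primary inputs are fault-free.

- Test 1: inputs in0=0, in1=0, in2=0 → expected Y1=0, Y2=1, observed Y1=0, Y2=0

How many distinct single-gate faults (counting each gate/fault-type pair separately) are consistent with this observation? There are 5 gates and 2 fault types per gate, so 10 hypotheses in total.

Fault-free: G1=0, G2=1, G3=0, G4=0, G5=1 → Y1=0, Y2=1. Observed Y1=0, Y2=0.
  G1 stuck-at-0: output Y1=0, Y2=1 ✗
  G1 stuck-at-1: output Y1=1, Y2=0 ✗
  G2 stuck-at-0: output Y1=0, Y2=0 ✓
  G2 stuck-at-1: output Y1=0, Y2=1 ✗
  G3 stuck-at-0: output Y1=0, Y2=1 ✗
  G3 stuck-at-1: output Y1=0, Y2=0 ✓
  G4 stuck-at-0: output Y1=0, Y2=1 ✗
  G4 stuck-at-1: output Y1=1, Y2=1 ✗
  G5 stuck-at-0: output Y1=0, Y2=0 ✓
  G5 stuck-at-1: output Y1=0, Y2=1 ✗
Consistent faults: {G2 stuck-at-0, G3 stuck-at-1, G5 stuck-at-0} — 3 in all.

3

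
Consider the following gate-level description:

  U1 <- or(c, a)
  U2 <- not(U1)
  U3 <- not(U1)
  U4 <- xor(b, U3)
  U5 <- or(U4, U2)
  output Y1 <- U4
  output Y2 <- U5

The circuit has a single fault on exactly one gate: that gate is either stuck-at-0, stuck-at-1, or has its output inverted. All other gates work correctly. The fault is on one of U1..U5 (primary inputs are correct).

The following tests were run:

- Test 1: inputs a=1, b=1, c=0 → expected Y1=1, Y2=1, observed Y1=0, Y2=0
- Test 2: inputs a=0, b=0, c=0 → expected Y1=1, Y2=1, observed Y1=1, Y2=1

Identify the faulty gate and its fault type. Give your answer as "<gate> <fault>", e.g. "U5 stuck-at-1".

U3 stuck-at-1

Fault-free values for test 1 (a=1, b=1, c=0): U1=1, U2=0, U3=0, U4=1, U5=1, giving Y1=1, Y2=1. Observed Y1=0, Y2=0.
Test 1: faults giving observed Y1=0, Y2=0 are {U3 stuck-at-1, U3 inverted output, U4 stuck-at-0, U4 inverted output}.
Test 2 (a=0, b=0, c=0): fault-free U1=0, U2=1, U3=1, U4=1, U5=1 → Y1=1, Y2=1; observed Y1=1, Y2=1. Eliminates U3 inverted output, U4 stuck-at-0, U4 inverted output.
Only U3 stuck-at-1 is consistent with every test.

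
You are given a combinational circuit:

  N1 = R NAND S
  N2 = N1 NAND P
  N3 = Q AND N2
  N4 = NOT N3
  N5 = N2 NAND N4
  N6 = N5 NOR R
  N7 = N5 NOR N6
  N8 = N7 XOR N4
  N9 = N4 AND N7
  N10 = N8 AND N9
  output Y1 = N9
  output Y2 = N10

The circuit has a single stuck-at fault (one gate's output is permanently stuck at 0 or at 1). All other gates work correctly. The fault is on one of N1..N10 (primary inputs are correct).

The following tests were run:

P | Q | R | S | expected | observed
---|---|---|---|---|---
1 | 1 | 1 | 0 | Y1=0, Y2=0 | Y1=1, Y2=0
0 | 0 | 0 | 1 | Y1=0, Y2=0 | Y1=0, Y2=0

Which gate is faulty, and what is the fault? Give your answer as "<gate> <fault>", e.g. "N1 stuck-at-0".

N5 stuck-at-0

Fault-free values for test 1 (P=1, Q=1, R=1, S=0): N1=1, N2=0, N3=0, N4=1, N5=1, N6=0, N7=0, N8=1, N9=0, N10=0, giving Y1=0, Y2=0. Observed Y1=1, Y2=0.
Test 1: faults giving observed Y1=1, Y2=0 are {N5 stuck-at-0, N7 stuck-at-1}.
Test 2 (P=0, Q=0, R=0, S=1): fault-free N1=1, N2=1, N3=0, N4=1, N5=0, N6=1, N7=0, N8=1, N9=0, N10=0 → Y1=0, Y2=0; observed Y1=0, Y2=0. Eliminates N7 stuck-at-1.
Only N5 stuck-at-0 is consistent with every test.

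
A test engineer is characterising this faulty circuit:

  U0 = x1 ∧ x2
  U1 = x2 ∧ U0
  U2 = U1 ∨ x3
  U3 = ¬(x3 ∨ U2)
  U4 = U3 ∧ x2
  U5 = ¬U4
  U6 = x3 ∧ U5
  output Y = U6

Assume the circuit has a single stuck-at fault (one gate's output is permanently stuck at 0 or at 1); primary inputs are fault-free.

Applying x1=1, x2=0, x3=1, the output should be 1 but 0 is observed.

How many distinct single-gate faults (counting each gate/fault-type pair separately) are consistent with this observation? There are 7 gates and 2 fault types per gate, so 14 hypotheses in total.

Fault-free: U0=0, U1=0, U2=1, U3=0, U4=0, U5=1, U6=1 → 1. Observed 0.
  U0 stuck-at-0: output 1 ✗
  U0 stuck-at-1: output 1 ✗
  U1 stuck-at-0: output 1 ✗
  U1 stuck-at-1: output 1 ✗
  U2 stuck-at-0: output 1 ✗
  U2 stuck-at-1: output 1 ✗
  U3 stuck-at-0: output 1 ✗
  U3 stuck-at-1: output 1 ✗
  U4 stuck-at-0: output 1 ✗
  U4 stuck-at-1: output 0 ✓
  U5 stuck-at-0: output 0 ✓
  U5 stuck-at-1: output 1 ✗
  U6 stuck-at-0: output 0 ✓
  U6 stuck-at-1: output 1 ✗
Consistent faults: {U4 stuck-at-1, U5 stuck-at-0, U6 stuck-at-0} — 3 in all.

3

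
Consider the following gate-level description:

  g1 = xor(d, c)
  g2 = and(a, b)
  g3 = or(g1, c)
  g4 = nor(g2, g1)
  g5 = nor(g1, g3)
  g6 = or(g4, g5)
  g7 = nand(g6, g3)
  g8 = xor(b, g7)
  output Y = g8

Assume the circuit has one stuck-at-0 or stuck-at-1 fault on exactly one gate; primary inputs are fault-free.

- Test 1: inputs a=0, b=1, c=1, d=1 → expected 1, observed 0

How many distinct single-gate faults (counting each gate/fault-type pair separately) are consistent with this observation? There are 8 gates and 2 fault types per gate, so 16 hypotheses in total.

7

Fault-free: g1=0, g2=0, g3=1, g4=1, g5=0, g6=1, g7=0, g8=1 → 1. Observed 0.
  g1: stuck-at-1 ✓; others ✗
  g2: stuck-at-1 ✓; others ✗
  g3: stuck-at-0 ✓; others ✗
  g4: stuck-at-0 ✓; others ✗
  g5: none of the 2 fault types match ✗
  g6: stuck-at-0 ✓; others ✗
  g7: stuck-at-1 ✓; others ✗
  g8: stuck-at-0 ✓; others ✗
Consistent faults: {g1 stuck-at-1, g2 stuck-at-1, g3 stuck-at-0, g4 stuck-at-0, g6 stuck-at-0, g7 stuck-at-1, g8 stuck-at-0} — 7 in all.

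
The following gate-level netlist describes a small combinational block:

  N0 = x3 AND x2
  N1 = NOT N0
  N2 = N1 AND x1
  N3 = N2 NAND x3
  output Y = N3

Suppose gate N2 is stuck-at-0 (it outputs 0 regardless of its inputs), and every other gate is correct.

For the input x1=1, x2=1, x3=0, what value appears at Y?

1

Propagate with N2 forced: N0=0, N1=1, N2=0 [stuck-at-0], N3=1.
So Y = 1. (Same as the fault-free value — the fault is masked on this input.)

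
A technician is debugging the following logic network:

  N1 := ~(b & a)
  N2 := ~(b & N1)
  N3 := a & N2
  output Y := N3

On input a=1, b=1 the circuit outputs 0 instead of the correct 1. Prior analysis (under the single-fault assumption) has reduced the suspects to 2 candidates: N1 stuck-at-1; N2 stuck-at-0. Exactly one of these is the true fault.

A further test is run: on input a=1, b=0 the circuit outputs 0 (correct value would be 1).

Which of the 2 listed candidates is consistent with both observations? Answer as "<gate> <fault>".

N2 stuck-at-0

Evaluate each candidate on input a=1, b=0:
  N1 stuck-at-1: N1=1 [stuck-at-1], N2=1, N3=1 → 1 — eliminated
  N2 stuck-at-0: N1=1, N2=0 [stuck-at-0], N3=0 → 0 — matches
Only N2 stuck-at-0 reproduces the observed 0.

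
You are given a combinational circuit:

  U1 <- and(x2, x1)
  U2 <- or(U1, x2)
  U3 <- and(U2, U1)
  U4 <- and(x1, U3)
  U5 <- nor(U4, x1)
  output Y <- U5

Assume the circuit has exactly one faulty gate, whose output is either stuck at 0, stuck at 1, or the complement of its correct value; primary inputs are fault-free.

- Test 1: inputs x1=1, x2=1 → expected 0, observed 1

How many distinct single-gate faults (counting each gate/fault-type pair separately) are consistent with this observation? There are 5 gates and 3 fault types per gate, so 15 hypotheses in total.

2

Fault-free: U1=1, U2=1, U3=1, U4=1, U5=0 → 0. Observed 1.
  U1: none of the 3 fault types match ✗
  U2: none of the 3 fault types match ✗
  U3: none of the 3 fault types match ✗
  U4: none of the 3 fault types match ✗
  U5: stuck-at-1, inverted output ✓; others ✗
Consistent faults: {U5 stuck-at-1, U5 inverted output} — 2 in all.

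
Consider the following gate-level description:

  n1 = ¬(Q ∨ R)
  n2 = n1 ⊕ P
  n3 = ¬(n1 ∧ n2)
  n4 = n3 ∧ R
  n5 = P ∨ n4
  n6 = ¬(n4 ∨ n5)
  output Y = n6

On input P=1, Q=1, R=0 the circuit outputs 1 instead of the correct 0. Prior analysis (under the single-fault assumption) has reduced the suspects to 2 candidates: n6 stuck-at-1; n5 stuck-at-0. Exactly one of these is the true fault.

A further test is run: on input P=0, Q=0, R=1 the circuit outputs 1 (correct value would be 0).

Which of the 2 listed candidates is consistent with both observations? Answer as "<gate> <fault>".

Evaluate each candidate on input P=0, Q=0, R=1:
  n6 stuck-at-1: n1=0, n2=0, n3=1, n4=1, n5=1, n6=1 [stuck-at-1] → 1 — matches
  n5 stuck-at-0: n1=0, n2=0, n3=1, n4=1, n5=0 [stuck-at-0], n6=0 → 0 — eliminated
Only n6 stuck-at-1 reproduces the observed 1.

n6 stuck-at-1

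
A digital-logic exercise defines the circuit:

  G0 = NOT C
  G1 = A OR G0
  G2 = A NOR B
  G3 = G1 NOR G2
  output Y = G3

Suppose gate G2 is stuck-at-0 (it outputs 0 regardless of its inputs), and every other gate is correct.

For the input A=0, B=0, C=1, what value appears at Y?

Propagate with G2 forced: G0=0, G1=0, G2=0 [stuck-at-0], G3=1.
So Y = 1. (Without the fault it would be 0.)

1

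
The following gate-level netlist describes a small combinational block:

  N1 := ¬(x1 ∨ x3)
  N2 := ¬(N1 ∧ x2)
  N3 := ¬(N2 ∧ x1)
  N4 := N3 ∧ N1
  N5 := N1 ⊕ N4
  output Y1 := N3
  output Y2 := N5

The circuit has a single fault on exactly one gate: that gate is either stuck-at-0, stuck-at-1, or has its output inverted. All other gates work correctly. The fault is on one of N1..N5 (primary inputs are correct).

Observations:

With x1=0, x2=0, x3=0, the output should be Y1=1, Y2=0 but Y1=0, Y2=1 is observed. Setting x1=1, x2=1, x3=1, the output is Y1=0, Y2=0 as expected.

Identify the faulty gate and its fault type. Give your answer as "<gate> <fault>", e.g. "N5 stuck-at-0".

N3 stuck-at-0

Fault-free values for test 1 (x1=0, x2=0, x3=0): N1=1, N2=1, N3=1, N4=1, N5=0, giving Y1=1, Y2=0. Observed Y1=0, Y2=1.
Test 1: faults giving observed Y1=0, Y2=1 are {N3 stuck-at-0, N3 inverted output}.
Test 2 (x1=1, x2=1, x3=1): fault-free N1=0, N2=1, N3=0, N4=0, N5=0 → Y1=0, Y2=0; observed Y1=0, Y2=0. Eliminates N3 inverted output.
Only N3 stuck-at-0 is consistent with every test.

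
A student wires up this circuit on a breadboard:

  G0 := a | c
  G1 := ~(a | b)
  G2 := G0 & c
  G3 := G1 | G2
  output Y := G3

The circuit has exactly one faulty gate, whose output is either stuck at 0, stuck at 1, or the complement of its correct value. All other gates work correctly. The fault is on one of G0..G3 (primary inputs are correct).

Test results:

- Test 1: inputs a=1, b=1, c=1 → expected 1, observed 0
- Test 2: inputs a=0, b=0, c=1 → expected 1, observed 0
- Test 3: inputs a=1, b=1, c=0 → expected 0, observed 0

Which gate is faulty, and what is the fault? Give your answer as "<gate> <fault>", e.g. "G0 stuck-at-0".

Fault-free values for test 1 (a=1, b=1, c=1): G0=1, G1=0, G2=1, G3=1, giving Y=1. Observed 0.
Test 1: faults giving observed 0 are {G0 stuck-at-0, G0 inverted output, G2 stuck-at-0, G2 inverted output, G3 stuck-at-0, G3 inverted output}.
Test 2 (a=0, b=0, c=1): fault-free G0=1, G1=1, G2=1, G3=1 → 1; observed 0. Eliminates G0 stuck-at-0, G0 inverted output, G2 stuck-at-0, G2 inverted output.
Test 3 (a=1, b=1, c=0): fault-free G0=1, G1=0, G2=0, G3=0 → 0; observed 0. Eliminates G3 inverted output.
Only G3 stuck-at-0 is consistent with every test.

G3 stuck-at-0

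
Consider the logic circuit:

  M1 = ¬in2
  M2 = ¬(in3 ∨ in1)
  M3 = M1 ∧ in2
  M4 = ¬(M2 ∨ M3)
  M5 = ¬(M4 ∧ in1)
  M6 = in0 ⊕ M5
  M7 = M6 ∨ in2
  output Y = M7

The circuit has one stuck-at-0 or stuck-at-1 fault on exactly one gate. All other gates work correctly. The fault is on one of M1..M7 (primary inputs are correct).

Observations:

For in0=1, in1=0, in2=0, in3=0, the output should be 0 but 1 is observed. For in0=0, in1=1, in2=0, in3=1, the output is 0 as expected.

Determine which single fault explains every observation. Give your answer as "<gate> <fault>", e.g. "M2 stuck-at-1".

M5 stuck-at-0

Fault-free values for test 1 (in0=1, in1=0, in2=0, in3=0): M1=1, M2=1, M3=0, M4=0, M5=1, M6=0, M7=0, giving Y=0. Observed 1.
Test 1: faults giving observed 1 are {M5 stuck-at-0, M6 stuck-at-1, M7 stuck-at-1}.
Test 2 (in0=0, in1=1, in2=0, in3=1): fault-free M1=1, M2=0, M3=0, M4=1, M5=0, M6=0, M7=0 → 0; observed 0. Eliminates M6 stuck-at-1, M7 stuck-at-1.
Only M5 stuck-at-0 is consistent with every test.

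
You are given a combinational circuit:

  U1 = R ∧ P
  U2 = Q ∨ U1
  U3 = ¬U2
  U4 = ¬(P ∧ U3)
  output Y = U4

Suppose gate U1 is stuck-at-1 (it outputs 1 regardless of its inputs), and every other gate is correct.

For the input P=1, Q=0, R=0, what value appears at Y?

1

Propagate with U1 forced: U1=1 [stuck-at-1], U2=1, U3=0, U4=1.
So Y = 1. (Without the fault it would be 0.)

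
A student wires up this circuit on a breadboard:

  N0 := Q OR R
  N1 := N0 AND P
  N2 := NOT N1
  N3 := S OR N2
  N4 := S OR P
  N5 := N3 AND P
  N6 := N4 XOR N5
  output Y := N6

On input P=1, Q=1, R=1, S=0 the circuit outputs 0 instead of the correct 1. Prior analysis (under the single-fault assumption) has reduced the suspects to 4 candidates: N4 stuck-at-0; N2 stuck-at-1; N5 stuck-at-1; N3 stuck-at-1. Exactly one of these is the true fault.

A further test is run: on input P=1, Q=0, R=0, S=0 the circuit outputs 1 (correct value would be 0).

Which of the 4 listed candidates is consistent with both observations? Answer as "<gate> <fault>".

N4 stuck-at-0

Evaluate each candidate on input P=1, Q=0, R=0, S=0:
  N4 stuck-at-0: N0=0, N1=0, N2=1, N3=1, N4=0 [stuck-at-0], N5=1, N6=1 → 1 — matches
  N2 stuck-at-1: N0=0, N1=0, N2=1 [stuck-at-1], N3=1, N4=1, N5=1, N6=0 → 0 — eliminated
  N5 stuck-at-1: N0=0, N1=0, N2=1, N3=1, N4=1, N5=1 [stuck-at-1], N6=0 → 0 — eliminated
  N3 stuck-at-1: N0=0, N1=0, N2=1, N3=1 [stuck-at-1], N4=1, N5=1, N6=0 → 0 — eliminated
Only N4 stuck-at-0 reproduces the observed 1.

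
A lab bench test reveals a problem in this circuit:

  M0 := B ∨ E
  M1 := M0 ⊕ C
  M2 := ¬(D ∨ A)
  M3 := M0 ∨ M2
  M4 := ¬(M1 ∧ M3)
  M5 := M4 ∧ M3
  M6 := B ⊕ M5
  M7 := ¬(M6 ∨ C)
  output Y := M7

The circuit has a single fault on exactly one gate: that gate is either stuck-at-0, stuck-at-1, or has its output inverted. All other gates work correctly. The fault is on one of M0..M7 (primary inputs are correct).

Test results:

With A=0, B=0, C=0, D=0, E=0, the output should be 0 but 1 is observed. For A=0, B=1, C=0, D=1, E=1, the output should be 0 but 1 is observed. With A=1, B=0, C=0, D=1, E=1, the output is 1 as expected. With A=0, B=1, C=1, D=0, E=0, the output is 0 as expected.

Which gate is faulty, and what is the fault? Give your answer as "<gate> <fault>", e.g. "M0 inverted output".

M6 stuck-at-0

Fault-free values for test 1 (A=0, B=0, C=0, D=0, E=0): M0=0, M1=0, M2=1, M3=1, M4=1, M5=1, M6=1, M7=0, giving Y=0. Observed 1.
Test 1: faults giving observed 1 are {M0 stuck-at-1, M0 inverted output, M1 stuck-at-1, M1 inverted output, M2 stuck-at-0, M2 inverted output, M3 stuck-at-0, M3 inverted output, M4 stuck-at-0, M4 inverted output, M5 stuck-at-0, M5 inverted output, M6 stuck-at-0, M6 inverted output, M7 stuck-at-1, M7 inverted output}.
Test 2 (A=0, B=1, C=0, D=1, E=1): fault-free M0=1, M1=1, M2=0, M3=1, M4=0, M5=0, M6=1, M7=0 → 0; observed 1. Eliminates M0 stuck-at-1, M0 inverted output, M1 stuck-at-1, M2 stuck-at-0, M2 inverted output, M3 stuck-at-0, M3 inverted output, M4 stuck-at-0, M5 stuck-at-0.
Test 3 (A=1, B=0, C=0, D=1, E=1): fault-free M0=1, M1=1, M2=0, M3=1, M4=0, M5=0, M6=0, M7=1 → 1; observed 1. Eliminates M1 inverted output, M4 inverted output, M5 inverted output, M6 inverted output, M7 inverted output.
Test 4 (A=0, B=1, C=1, D=0, E=0): fault-free M0=1, M1=0, M2=1, M3=1, M4=1, M5=1, M6=0, M7=0 → 0; observed 0. Eliminates M7 stuck-at-1.
Only M6 stuck-at-0 is consistent with every test.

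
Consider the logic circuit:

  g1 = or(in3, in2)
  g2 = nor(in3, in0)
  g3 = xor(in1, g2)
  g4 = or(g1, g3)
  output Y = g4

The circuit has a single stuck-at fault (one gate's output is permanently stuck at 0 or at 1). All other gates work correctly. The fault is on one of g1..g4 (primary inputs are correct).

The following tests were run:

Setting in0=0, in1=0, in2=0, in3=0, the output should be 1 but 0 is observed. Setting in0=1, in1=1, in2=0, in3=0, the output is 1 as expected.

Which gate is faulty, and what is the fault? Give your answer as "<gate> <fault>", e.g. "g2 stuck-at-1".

Fault-free values for test 1 (in0=0, in1=0, in2=0, in3=0): g1=0, g2=1, g3=1, g4=1, giving Y=1. Observed 0.
Test 1: faults giving observed 0 are {g2 stuck-at-0, g3 stuck-at-0, g4 stuck-at-0}.
Test 2 (in0=1, in1=1, in2=0, in3=0): fault-free g1=0, g2=0, g3=1, g4=1 → 1; observed 1. Eliminates g3 stuck-at-0, g4 stuck-at-0.
Only g2 stuck-at-0 is consistent with every test.

g2 stuck-at-0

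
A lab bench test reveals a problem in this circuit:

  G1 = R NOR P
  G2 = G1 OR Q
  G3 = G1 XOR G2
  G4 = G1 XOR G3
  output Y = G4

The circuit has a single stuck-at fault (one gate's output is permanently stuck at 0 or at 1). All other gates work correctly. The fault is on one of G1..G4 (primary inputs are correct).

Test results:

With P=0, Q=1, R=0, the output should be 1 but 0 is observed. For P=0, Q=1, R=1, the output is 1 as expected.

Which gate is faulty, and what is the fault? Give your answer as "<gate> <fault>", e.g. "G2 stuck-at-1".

G3 stuck-at-1

Fault-free values for test 1 (P=0, Q=1, R=0): G1=1, G2=1, G3=0, G4=1, giving Y=1. Observed 0.
Test 1: faults giving observed 0 are {G2 stuck-at-0, G3 stuck-at-1, G4 stuck-at-0}.
Test 2 (P=0, Q=1, R=1): fault-free G1=0, G2=1, G3=1, G4=1 → 1; observed 1. Eliminates G2 stuck-at-0, G4 stuck-at-0.
Only G3 stuck-at-1 is consistent with every test.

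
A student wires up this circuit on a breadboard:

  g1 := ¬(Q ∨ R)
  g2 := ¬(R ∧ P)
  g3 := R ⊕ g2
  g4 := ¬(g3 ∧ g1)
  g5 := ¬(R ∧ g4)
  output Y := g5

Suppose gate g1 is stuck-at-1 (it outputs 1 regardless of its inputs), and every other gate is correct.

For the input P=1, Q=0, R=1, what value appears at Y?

1

Propagate with g1 forced: g1=1 [stuck-at-1], g2=0, g3=1, g4=0, g5=1.
So Y = 1. (Without the fault it would be 0.)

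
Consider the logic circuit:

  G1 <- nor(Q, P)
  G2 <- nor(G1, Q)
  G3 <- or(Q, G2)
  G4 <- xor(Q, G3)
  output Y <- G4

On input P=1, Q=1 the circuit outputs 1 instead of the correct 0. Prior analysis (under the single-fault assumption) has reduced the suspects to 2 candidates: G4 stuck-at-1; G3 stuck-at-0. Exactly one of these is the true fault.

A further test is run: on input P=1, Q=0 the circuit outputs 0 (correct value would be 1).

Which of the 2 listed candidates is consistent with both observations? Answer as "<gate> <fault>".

Evaluate each candidate on input P=1, Q=0:
  G4 stuck-at-1: G1=0, G2=1, G3=1, G4=1 [stuck-at-1] → 1 — eliminated
  G3 stuck-at-0: G1=0, G2=1, G3=0 [stuck-at-0], G4=0 → 0 — matches
Only G3 stuck-at-0 reproduces the observed 0.

G3 stuck-at-0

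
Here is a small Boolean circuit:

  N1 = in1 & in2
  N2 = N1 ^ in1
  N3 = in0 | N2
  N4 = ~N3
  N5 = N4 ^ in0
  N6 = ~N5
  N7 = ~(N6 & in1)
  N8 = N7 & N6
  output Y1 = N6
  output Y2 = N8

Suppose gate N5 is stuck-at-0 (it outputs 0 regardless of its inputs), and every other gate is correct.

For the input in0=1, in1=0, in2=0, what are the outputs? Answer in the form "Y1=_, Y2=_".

Propagate with N5 forced: N1=0, N2=0, N3=1, N4=0, N5=0 [stuck-at-0], N6=1, N7=1, N8=1.
So the outputs are Y1=1, Y2=1. (Without the fault they would be Y1=0, Y2=0.)

Y1=1, Y2=1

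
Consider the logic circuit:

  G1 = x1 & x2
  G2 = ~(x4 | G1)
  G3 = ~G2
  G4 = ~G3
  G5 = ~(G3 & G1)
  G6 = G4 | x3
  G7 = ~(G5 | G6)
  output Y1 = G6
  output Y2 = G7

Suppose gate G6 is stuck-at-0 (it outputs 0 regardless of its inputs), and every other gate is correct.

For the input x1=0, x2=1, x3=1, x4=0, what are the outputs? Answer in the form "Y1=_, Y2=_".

Propagate with G6 forced: G1=0, G2=1, G3=0, G4=1, G5=1, G6=0 [stuck-at-0], G7=0.
So the outputs are Y1=0, Y2=0. (Without the fault they would be Y1=1, Y2=0.)

Y1=0, Y2=0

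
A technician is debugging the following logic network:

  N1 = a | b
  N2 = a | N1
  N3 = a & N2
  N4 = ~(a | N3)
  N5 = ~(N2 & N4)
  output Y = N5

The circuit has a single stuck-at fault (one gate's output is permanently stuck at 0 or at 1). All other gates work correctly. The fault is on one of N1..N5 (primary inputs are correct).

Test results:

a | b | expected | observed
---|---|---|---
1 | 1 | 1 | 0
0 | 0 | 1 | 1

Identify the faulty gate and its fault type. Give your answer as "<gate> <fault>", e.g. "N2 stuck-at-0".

Fault-free values for test 1 (a=1, b=1): N1=1, N2=1, N3=1, N4=0, N5=1, giving Y=1. Observed 0.
Test 1: faults giving observed 0 are {N4 stuck-at-1, N5 stuck-at-0}.
Test 2 (a=0, b=0): fault-free N1=0, N2=0, N3=0, N4=1, N5=1 → 1; observed 1. Eliminates N5 stuck-at-0.
Only N4 stuck-at-1 is consistent with every test.

N4 stuck-at-1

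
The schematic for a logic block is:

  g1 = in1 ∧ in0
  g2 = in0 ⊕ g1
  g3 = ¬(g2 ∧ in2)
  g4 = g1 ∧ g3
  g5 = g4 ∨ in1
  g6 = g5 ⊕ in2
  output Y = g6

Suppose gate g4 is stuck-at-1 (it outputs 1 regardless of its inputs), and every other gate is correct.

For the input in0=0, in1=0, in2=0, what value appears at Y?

1

Propagate with g4 forced: g1=0, g2=0, g3=1, g4=1 [stuck-at-1], g5=1, g6=1.
So Y = 1. (Without the fault it would be 0.)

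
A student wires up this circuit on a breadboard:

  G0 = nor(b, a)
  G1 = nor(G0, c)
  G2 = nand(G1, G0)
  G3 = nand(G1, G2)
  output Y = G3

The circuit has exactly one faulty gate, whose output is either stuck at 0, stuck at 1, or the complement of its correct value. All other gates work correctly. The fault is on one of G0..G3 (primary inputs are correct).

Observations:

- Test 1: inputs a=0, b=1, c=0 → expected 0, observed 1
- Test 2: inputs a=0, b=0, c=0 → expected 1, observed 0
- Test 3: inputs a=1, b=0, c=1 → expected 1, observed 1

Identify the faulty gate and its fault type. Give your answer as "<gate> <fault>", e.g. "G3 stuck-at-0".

Fault-free values for test 1 (a=0, b=1, c=0): G0=0, G1=1, G2=1, G3=0, giving Y=0. Observed 1.
Test 1: faults giving observed 1 are {G0 stuck-at-1, G0 inverted output, G1 stuck-at-0, G1 inverted output, G2 stuck-at-0, G2 inverted output, G3 stuck-at-1, G3 inverted output}.
Test 2 (a=0, b=0, c=0): fault-free G0=1, G1=0, G2=1, G3=1 → 1; observed 0. Eliminates G0 stuck-at-1, G1 stuck-at-0, G1 inverted output, G2 stuck-at-0, G2 inverted output, G3 stuck-at-1.
Test 3 (a=1, b=0, c=1): fault-free G0=0, G1=0, G2=1, G3=1 → 1; observed 1. Eliminates G3 inverted output.
Only G0 inverted output is consistent with every test.

G0 inverted output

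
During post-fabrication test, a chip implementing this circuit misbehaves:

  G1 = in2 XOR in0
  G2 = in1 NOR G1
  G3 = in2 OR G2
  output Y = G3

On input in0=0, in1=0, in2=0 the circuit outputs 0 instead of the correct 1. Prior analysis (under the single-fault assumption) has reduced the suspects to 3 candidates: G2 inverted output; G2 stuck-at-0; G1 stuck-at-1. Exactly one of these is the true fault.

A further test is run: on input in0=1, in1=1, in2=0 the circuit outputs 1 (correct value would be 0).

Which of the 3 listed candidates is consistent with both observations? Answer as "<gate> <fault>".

Evaluate each candidate on input in0=1, in1=1, in2=0:
  G2 inverted output: G1=1, G2=1 [inverted output], G3=1 → 1 — matches
  G2 stuck-at-0: G1=1, G2=0 [stuck-at-0], G3=0 → 0 — eliminated
  G1 stuck-at-1: G1=1 [stuck-at-1], G2=0, G3=0 → 0 — eliminated
Only G2 inverted output reproduces the observed 1.

G2 inverted output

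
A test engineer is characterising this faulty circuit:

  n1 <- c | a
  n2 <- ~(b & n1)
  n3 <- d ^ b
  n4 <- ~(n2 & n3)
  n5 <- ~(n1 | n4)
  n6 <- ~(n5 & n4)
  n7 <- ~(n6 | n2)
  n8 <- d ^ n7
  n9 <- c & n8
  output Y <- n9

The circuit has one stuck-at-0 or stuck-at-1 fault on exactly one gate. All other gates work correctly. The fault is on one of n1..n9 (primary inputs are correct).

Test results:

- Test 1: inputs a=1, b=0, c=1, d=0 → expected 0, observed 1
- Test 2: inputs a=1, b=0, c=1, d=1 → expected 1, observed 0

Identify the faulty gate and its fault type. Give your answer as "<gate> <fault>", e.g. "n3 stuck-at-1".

Fault-free values for test 1 (a=1, b=0, c=1, d=0): n1=1, n2=1, n3=0, n4=1, n5=0, n6=1, n7=0, n8=0, n9=0, giving Y=0. Observed 1.
Test 1: faults giving observed 1 are {n7 stuck-at-1, n8 stuck-at-1, n9 stuck-at-1}.
Test 2 (a=1, b=0, c=1, d=1): fault-free n1=1, n2=1, n3=1, n4=0, n5=0, n6=1, n7=0, n8=1, n9=1 → 1; observed 0. Eliminates n8 stuck-at-1, n9 stuck-at-1.
Only n7 stuck-at-1 is consistent with every test.

n7 stuck-at-1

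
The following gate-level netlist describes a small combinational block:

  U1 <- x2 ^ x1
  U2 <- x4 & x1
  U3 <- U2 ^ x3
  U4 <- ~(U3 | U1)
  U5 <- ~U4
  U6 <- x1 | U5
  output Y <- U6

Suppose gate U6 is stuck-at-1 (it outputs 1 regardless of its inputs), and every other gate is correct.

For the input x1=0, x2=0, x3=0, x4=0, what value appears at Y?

1

Propagate with U6 forced: U1=0, U2=0, U3=0, U4=1, U5=0, U6=1 [stuck-at-1].
So Y = 1. (Without the fault it would be 0.)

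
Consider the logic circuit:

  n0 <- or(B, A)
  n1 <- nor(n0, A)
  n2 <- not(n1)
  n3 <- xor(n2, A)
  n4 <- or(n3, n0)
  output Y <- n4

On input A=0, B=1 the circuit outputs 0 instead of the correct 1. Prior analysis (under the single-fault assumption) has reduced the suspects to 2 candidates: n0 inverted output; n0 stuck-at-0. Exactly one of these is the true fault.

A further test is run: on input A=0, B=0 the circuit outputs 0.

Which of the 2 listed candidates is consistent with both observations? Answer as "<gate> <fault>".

n0 stuck-at-0

Evaluate each candidate on input A=0, B=0:
  n0 inverted output: n0=1 [inverted output], n1=0, n2=1, n3=1, n4=1 → 1 — eliminated
  n0 stuck-at-0: n0=0 [stuck-at-0], n1=1, n2=0, n3=0, n4=0 → 0 — matches
Only n0 stuck-at-0 reproduces the observed 0.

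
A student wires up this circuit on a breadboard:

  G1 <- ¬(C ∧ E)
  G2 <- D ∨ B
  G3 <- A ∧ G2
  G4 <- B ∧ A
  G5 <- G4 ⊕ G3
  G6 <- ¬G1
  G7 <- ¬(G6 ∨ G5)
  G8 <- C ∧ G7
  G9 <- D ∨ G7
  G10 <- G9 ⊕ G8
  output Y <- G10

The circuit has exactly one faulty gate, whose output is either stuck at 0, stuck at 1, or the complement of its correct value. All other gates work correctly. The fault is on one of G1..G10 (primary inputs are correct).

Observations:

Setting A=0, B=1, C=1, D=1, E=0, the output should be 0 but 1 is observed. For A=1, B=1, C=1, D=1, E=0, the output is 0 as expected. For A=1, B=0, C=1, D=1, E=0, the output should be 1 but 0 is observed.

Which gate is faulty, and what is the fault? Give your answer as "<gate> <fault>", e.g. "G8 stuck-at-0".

Fault-free values for test 1 (A=0, B=1, C=1, D=1, E=0): G1=1, G2=1, G3=0, G4=0, G5=0, G6=0, G7=1, G8=1, G9=1, G10=0, giving Y=0. Observed 1.
Test 1: faults giving observed 1 are {G1 stuck-at-0, G1 inverted output, G3 stuck-at-1, G3 inverted output, G4 stuck-at-1, G4 inverted output, G5 stuck-at-1, G5 inverted output, G6 stuck-at-1, G6 inverted output, G7 stuck-at-0, G7 inverted output, G8 stuck-at-0, G8 inverted output, G9 stuck-at-0, G9 inverted output, G10 stuck-at-1, G10 inverted output}.
Test 2 (A=1, B=1, C=1, D=1, E=0): fault-free G1=1, G2=1, G3=1, G4=1, G5=0, G6=0, G7=1, G8=1, G9=1, G10=0 → 0; observed 0. Eliminates G1 stuck-at-0, G1 inverted output, G3 inverted output, G4 inverted output, G5 stuck-at-1, G5 inverted output, G6 stuck-at-1, G6 inverted output, G7 stuck-at-0, G7 inverted output, G8 stuck-at-0, G8 inverted output, G9 stuck-at-0, G9 inverted output, G10 stuck-at-1, G10 inverted output.
Test 3 (A=1, B=0, C=1, D=1, E=0): fault-free G1=1, G2=1, G3=1, G4=0, G5=1, G6=0, G7=0, G8=0, G9=1, G10=1 → 1; observed 0. Eliminates G3 stuck-at-1.
Only G4 stuck-at-1 is consistent with every test.

G4 stuck-at-1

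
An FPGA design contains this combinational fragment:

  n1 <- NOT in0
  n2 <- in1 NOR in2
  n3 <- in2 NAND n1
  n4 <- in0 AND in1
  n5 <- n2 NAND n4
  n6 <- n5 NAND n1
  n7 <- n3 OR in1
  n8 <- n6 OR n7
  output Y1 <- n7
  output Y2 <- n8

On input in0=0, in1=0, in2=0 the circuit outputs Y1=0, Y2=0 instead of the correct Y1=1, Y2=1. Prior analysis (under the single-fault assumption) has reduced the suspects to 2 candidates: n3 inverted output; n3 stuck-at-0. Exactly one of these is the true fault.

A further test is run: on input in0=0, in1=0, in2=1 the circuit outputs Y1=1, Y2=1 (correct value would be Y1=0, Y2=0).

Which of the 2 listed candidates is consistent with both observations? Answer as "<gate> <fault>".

n3 inverted output

Evaluate each candidate on input in0=0, in1=0, in2=1:
  n3 inverted output: n1=1, n2=0, n3=1 [inverted output], n4=0, n5=1, n6=0, n7=1, n8=1 → Y1=1, Y2=1 — matches
  n3 stuck-at-0: n1=1, n2=0, n3=0 [stuck-at-0], n4=0, n5=1, n6=0, n7=0, n8=0 → Y1=0, Y2=0 — eliminated
Only n3 inverted output reproduces the observed Y1=1, Y2=1.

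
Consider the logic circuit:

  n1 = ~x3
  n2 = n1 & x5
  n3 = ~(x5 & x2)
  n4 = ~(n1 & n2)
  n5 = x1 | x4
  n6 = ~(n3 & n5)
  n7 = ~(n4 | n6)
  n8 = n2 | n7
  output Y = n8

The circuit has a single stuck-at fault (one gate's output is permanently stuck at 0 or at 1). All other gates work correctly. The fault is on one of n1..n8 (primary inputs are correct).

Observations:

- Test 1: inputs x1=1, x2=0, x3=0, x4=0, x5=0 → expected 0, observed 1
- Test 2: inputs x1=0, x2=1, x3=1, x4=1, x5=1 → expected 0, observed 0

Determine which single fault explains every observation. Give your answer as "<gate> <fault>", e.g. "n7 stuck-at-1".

Fault-free values for test 1 (x1=1, x2=0, x3=0, x4=0, x5=0): n1=1, n2=0, n3=1, n4=1, n5=1, n6=0, n7=0, n8=0, giving Y=0. Observed 1.
Test 1: faults giving observed 1 are {n2 stuck-at-1, n4 stuck-at-0, n7 stuck-at-1, n8 stuck-at-1}.
Test 2 (x1=0, x2=1, x3=1, x4=1, x5=1): fault-free n1=0, n2=0, n3=0, n4=1, n5=1, n6=1, n7=0, n8=0 → 0; observed 0. Eliminates n2 stuck-at-1, n7 stuck-at-1, n8 stuck-at-1.
Only n4 stuck-at-0 is consistent with every test.

n4 stuck-at-0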